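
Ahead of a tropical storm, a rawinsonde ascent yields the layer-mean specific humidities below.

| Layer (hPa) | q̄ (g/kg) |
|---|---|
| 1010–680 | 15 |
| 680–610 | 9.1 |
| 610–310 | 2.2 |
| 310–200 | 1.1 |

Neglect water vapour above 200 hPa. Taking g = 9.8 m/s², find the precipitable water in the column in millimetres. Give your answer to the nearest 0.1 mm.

PW ≈ 65.0 mm

Precipitable water is the column-integrated vapour mass per unit area: PW = (1/g) Σ q̄ Δp, with q in kg/kg and Δp in Pa (1 kg/m² of water = 1 mm).
Layer 1010–680 hPa: Δp = 330 hPa = 33000 Pa, q̄ = 0.015 kg/kg → 0.015 × 33000 / 9.8 = 50.51 mm
Layer 680–610 hPa: Δp = 70 hPa = 7000 Pa, q̄ = 0.0091 kg/kg → 0.0091 × 7000 / 9.8 = 6.50 mm
Layer 610–310 hPa: Δp = 300 hPa = 30000 Pa, q̄ = 0.0022 kg/kg → 0.0022 × 30000 / 9.8 = 6.73 mm
Layer 310–200 hPa: Δp = 110 hPa = 11000 Pa, q̄ = 0.0011 kg/kg → 0.0011 × 11000 / 9.8 = 1.23 mm
PW = 50.51 + 6.50 + 6.73 + 1.23 = 64.97 ≈ 65.0 mm.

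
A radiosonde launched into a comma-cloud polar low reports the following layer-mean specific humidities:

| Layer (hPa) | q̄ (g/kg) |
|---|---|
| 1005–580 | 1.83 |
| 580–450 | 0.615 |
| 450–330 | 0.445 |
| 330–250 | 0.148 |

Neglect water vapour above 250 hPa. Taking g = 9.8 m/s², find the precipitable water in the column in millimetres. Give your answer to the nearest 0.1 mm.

Precipitable water is the column-integrated vapour mass per unit area: PW = (1/g) Σ q̄ Δp, with q in kg/kg and Δp in Pa (1 kg/m² of water = 1 mm).
Layer 1005–580 hPa: Δp = 425 hPa = 42500 Pa, q̄ = 0.00183 kg/kg → 0.00183 × 42500 / 9.8 = 7.94 mm
Layer 580–450 hPa: Δp = 130 hPa = 13000 Pa, q̄ = 0.000615 kg/kg → 0.000615 × 13000 / 9.8 = 0.82 mm
Layer 450–330 hPa: Δp = 120 hPa = 12000 Pa, q̄ = 0.000445 kg/kg → 0.000445 × 12000 / 9.8 = 0.54 mm
Layer 330–250 hPa: Δp = 80 hPa = 8000 Pa, q̄ = 0.000148 kg/kg → 0.000148 × 8000 / 9.8 = 0.12 mm
PW = 7.94 + 0.82 + 0.54 + 0.12 = 9.42 ≈ 9.4 mm.

PW ≈ 9.4 mm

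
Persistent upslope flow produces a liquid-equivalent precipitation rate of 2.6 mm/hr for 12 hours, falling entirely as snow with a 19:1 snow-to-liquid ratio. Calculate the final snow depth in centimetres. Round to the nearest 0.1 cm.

Liquid-equivalent depth = 2.6 × 12 = 31.2 mm.
Snow depth = 31.2 mm × 19 = 592.8 mm = 59.3 cm.

snow depth ≈ 59.3 cm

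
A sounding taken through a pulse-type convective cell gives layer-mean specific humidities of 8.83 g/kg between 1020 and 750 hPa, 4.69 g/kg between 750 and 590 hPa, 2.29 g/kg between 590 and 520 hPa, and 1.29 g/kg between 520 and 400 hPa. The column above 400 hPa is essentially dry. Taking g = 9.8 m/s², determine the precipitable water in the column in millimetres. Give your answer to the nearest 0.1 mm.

PW ≈ 35.2 mm

Precipitable water is the column-integrated vapour mass per unit area: PW = (1/g) Σ q̄ Δp, with q in kg/kg and Δp in Pa (1 kg/m² of water = 1 mm).
Layer 1020–750 hPa: Δp = 270 hPa = 27000 Pa, q̄ = 0.00883 kg/kg → 0.00883 × 27000 / 9.8 = 24.33 mm
Layer 750–590 hPa: Δp = 160 hPa = 16000 Pa, q̄ = 0.00469 kg/kg → 0.00469 × 16000 / 9.8 = 7.66 mm
Layer 590–520 hPa: Δp = 70 hPa = 7000 Pa, q̄ = 0.00229 kg/kg → 0.00229 × 7000 / 9.8 = 1.64 mm
Layer 520–400 hPa: Δp = 120 hPa = 12000 Pa, q̄ = 0.00129 kg/kg → 0.00129 × 12000 / 9.8 = 1.58 mm
PW = 24.33 + 7.66 + 1.64 + 1.58 = 35.21 ≈ 35.2 mm.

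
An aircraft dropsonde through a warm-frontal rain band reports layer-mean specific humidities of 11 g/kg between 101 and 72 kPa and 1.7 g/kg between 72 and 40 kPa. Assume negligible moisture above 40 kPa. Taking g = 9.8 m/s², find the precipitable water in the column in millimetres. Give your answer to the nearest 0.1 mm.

PW ≈ 38.1 mm

Precipitable water is the column-integrated vapour mass per unit area: PW = (1/g) Σ q̄ Δp, with q in kg/kg and Δp in Pa (1 kg/m² of water = 1 mm).
Layer 101–72 kPa: Δp = 290 hPa = 29000 Pa, q̄ = 0.011 kg/kg → 0.011 × 29000 / 9.8 = 32.55 mm
Layer 72–40 kPa: Δp = 320 hPa = 32000 Pa, q̄ = 0.0017 kg/kg → 0.0017 × 32000 / 9.8 = 5.55 mm
PW = 32.55 + 5.55 = 38.10 ≈ 38.1 mm.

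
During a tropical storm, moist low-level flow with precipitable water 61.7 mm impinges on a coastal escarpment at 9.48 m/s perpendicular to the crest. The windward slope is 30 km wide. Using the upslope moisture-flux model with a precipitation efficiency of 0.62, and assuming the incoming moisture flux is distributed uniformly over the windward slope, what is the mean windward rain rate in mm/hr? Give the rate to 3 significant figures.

R ≈ 43.5 mm/hr

Incoming column moisture flux per unit ridge length: F = V × PW = 9.48 × 61.7 = 584.916 mm·m/s.
Spread over the 30 km slope with efficiency ε = 0.62: R = ε·F/W = 0.62 × 584.916 / 30000 m = 1.209e-02 mm/s.
R = 1.209e-02 × 3600 = 43.5 mm/hr.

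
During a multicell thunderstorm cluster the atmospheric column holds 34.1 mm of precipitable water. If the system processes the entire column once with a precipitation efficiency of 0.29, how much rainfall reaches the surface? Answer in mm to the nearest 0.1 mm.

rainfall ≈ 9.9 mm

Rainfall = ε × PW = 0.29 × 34.1 = 9.9 mm.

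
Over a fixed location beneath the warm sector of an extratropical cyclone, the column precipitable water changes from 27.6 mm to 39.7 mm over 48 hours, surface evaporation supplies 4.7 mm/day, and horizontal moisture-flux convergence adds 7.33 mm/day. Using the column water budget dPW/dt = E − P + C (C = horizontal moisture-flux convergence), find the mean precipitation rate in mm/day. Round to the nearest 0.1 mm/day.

P ≈ 6.0 mm/day

dPW/dt = (39.7 − 27.6) mm / (48/24 day) = +6.050 mm/day.
P = E + C − dPW/dt = 4.7 + (7.33) − (+6.050) = 6.0 mm/day.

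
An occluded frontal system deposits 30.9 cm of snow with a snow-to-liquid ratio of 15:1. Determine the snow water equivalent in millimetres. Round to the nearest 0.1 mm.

SWE = snow depth / ratio = 30.9 cm / 15 = 2.060 cm = 20.6 mm.

SWE ≈ 20.6 mm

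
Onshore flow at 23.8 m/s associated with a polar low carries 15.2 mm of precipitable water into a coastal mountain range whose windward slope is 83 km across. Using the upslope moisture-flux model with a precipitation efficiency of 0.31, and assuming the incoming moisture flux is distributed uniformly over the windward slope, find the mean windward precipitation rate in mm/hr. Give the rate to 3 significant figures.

R ≈ 4.86 mm/hr

Incoming column moisture flux per unit ridge length: F = V × PW = 23.8 × 15.2 = 361.76 mm·m/s.
Spread over the 83 km slope with efficiency ε = 0.31: R = ε·F/W = 0.31 × 361.76 / 83000 m = 1.351e-03 mm/s.
R = 1.351e-03 × 3600 = 4.86 mm/hr.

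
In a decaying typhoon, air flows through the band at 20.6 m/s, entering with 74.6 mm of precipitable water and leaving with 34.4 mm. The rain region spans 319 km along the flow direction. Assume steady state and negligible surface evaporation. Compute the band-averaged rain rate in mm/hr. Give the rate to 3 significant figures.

Column moisture flux per unit crosswind length is F = V × PW.
Inflow: F_in = 20.6 × 74.6 = 1536.76 mm·m/s
Outflow: F_out = 20.6 × 34.4 = 708.64 mm·m/s
Steady-state rate R = (F_in − F_out)/L = (1536.76 − 708.64) / 319000 m = 2.596e-03 mm/s.
R = 2.596e-03 × 3600 = 9.35 mm/hr.

R ≈ 9.35 mm/hr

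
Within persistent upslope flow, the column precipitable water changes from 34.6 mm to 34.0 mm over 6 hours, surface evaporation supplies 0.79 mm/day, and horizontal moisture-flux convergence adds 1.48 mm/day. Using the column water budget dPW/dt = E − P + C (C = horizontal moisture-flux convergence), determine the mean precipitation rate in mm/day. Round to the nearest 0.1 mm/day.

P ≈ 4.7 mm/day

dPW/dt = (34.0 − 34.6) mm / (6/24 day) = -2.400 mm/day.
P = E + C − dPW/dt = 0.79 + (1.48) − (-2.400) = 4.7 mm/day.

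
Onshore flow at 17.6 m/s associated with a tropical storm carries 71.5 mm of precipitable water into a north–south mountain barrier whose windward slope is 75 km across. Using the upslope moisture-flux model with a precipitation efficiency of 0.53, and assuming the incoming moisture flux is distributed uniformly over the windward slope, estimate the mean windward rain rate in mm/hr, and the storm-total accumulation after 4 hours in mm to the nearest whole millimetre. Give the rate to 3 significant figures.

R ≈ 32.0 mm/hr; total ≈ 128 mm

Incoming column moisture flux per unit ridge length: F = V × PW = 17.6 × 71.5 = 1258.4 mm·m/s.
Spread over the 75 km slope with efficiency ε = 0.53: R = ε·F/W = 0.53 × 1258.4 / 75000 m = 8.893e-03 mm/s.
R = 8.893e-03 × 3600 = 32.0 mm/hr.
Over 4 h: total = 32.0 × 4 = 128 mm.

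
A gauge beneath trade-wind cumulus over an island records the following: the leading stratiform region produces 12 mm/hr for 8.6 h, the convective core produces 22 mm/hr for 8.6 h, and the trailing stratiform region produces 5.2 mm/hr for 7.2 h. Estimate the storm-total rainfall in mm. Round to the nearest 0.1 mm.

Total = Σ Rᵢ Δtᵢ = 12 × 8.6 + 22 × 8.6 + 5.2 × 7.2
      = 103.2 + 189.2 + 37.44 = 329.8 mm.

total ≈ 329.8 mm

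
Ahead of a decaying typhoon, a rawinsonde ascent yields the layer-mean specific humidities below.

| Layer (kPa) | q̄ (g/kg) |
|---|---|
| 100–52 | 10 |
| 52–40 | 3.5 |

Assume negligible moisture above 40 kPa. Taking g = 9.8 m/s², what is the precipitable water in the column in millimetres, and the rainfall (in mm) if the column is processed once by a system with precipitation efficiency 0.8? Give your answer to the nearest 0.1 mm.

Precipitable water is the column-integrated vapour mass per unit area: PW = (1/g) Σ q̄ Δp, with q in kg/kg and Δp in Pa (1 kg/m² of water = 1 mm).
Layer 100–52 kPa: Δp = 480 hPa = 48000 Pa, q̄ = 0.01 kg/kg → 0.01 × 48000 / 9.8 = 48.98 mm
Layer 52–40 kPa: Δp = 120 hPa = 12000 Pa, q̄ = 0.0035 kg/kg → 0.0035 × 12000 / 9.8 = 4.29 mm
PW = 48.98 + 4.29 = 53.27 ≈ 53.3 mm.
Rainfall = ε × PW = 0.8 × 53.3 = 42.6 mm.

PW ≈ 53.3 mm; rainfall ≈ 42.6 mm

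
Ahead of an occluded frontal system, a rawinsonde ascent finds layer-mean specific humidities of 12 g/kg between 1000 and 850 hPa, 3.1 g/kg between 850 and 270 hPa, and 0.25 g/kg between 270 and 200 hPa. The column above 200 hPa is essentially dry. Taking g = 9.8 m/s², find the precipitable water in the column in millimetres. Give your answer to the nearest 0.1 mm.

Precipitable water is the column-integrated vapour mass per unit area: PW = (1/g) Σ q̄ Δp, with q in kg/kg and Δp in Pa (1 kg/m² of water = 1 mm).
Layer 1000–850 hPa: Δp = 150 hPa = 15000 Pa, q̄ = 0.012 kg/kg → 0.012 × 15000 / 9.8 = 18.37 mm
Layer 850–270 hPa: Δp = 580 hPa = 58000 Pa, q̄ = 0.0031 kg/kg → 0.0031 × 58000 / 9.8 = 18.35 mm
Layer 270–200 hPa: Δp = 70 hPa = 7000 Pa, q̄ = 0.00025 kg/kg → 0.00025 × 7000 / 9.8 = 0.18 mm
PW = 18.37 + 18.35 + 0.18 = 36.90 ≈ 36.9 mm.

PW ≈ 36.9 mm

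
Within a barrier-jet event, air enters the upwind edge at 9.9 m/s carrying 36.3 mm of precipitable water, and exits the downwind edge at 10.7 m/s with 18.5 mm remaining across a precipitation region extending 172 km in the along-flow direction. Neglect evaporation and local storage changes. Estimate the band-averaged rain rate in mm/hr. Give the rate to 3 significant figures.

R ≈ 3.38 mm/hr

Column moisture flux per unit crosswind length is F = V × PW.
Inflow: F_in = 9.9 × 36.3 = 359.37 mm·m/s
Outflow: F_out = 10.7 × 18.5 = 197.95 mm·m/s
Steady-state rate R = (F_in − F_out)/L = (359.37 − 197.95) / 172000 m = 9.385e-04 mm/s.
R = 9.385e-04 × 3600 = 3.38 mm/hr.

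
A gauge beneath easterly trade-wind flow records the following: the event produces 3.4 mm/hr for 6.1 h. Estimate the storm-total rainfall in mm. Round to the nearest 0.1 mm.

Total = Σ Rᵢ Δtᵢ = 3.4 × 6.1
      = 20.74 = 20.7 mm.

total ≈ 20.7 mm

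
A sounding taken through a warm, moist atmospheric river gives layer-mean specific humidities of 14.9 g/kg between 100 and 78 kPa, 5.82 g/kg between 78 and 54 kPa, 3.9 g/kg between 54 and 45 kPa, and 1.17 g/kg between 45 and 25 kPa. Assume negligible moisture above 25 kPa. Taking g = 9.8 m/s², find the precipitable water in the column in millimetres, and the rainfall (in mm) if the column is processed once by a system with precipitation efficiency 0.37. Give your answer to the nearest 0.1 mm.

PW ≈ 53.7 mm; rainfall ≈ 19.9 mm

Precipitable water is the column-integrated vapour mass per unit area: PW = (1/g) Σ q̄ Δp, with q in kg/kg and Δp in Pa (1 kg/m² of water = 1 mm).
Layer 100–78 kPa: Δp = 220 hPa = 22000 Pa, q̄ = 0.0149 kg/kg → 0.0149 × 22000 / 9.8 = 33.45 mm
Layer 78–54 kPa: Δp = 240 hPa = 24000 Pa, q̄ = 0.00582 kg/kg → 0.00582 × 24000 / 9.8 = 14.25 mm
Layer 54–45 kPa: Δp = 90 hPa = 9000 Pa, q̄ = 0.0039 kg/kg → 0.0039 × 9000 / 9.8 = 3.58 mm
Layer 45–25 kPa: Δp = 200 hPa = 20000 Pa, q̄ = 0.00117 kg/kg → 0.00117 × 20000 / 9.8 = 2.39 mm
PW = 33.45 + 14.25 + 3.58 + 2.39 = 53.67 ≈ 53.7 mm.
Rainfall = ε × PW = 0.37 × 53.7 = 19.9 mm.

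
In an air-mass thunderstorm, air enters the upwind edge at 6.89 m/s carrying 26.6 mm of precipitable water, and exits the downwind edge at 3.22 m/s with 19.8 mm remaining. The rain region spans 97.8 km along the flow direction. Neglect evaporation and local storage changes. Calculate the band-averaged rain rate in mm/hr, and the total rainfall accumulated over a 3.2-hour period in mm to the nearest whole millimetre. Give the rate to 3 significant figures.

Column moisture flux per unit crosswind length is F = V × PW.
Inflow: F_in = 6.89 × 26.6 = 183.274 mm·m/s
Outflow: F_out = 3.22 × 19.8 = 63.756 mm·m/s
Steady-state rate R = (F_in − F_out)/L = (183.274 − 63.756) / 97800 m = 1.222e-03 mm/s.
R = 1.222e-03 × 3600 = 4.40 mm/hr.
Over 3.2 h: total = 4.40 × 3.2 = 14.08 ≈ 14 mm.

R ≈ 4.40 mm/hr; total ≈ 14 mm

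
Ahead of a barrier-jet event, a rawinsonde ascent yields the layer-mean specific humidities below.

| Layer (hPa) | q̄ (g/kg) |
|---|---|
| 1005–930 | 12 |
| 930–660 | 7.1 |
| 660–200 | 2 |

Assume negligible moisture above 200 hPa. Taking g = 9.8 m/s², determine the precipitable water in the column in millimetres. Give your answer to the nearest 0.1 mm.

Precipitable water is the column-integrated vapour mass per unit area: PW = (1/g) Σ q̄ Δp, with q in kg/kg and Δp in Pa (1 kg/m² of water = 1 mm).
Layer 1005–930 hPa: Δp = 75 hPa = 7500 Pa, q̄ = 0.012 kg/kg → 0.012 × 7500 / 9.8 = 9.18 mm
Layer 930–660 hPa: Δp = 270 hPa = 27000 Pa, q̄ = 0.0071 kg/kg → 0.0071 × 27000 / 9.8 = 19.56 mm
Layer 660–200 hPa: Δp = 460 hPa = 46000 Pa, q̄ = 0.002 kg/kg → 0.002 × 46000 / 9.8 = 9.39 mm
PW = 9.18 + 19.56 + 9.39 = 38.13 ≈ 38.1 mm.

PW ≈ 38.1 mm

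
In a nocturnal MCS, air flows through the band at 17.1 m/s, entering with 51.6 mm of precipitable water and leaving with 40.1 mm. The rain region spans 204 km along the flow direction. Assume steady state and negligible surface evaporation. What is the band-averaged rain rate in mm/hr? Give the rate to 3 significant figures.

R ≈ 3.47 mm/hr

Column moisture flux per unit crosswind length is F = V × PW.
Inflow: F_in = 17.1 × 51.6 = 882.36 mm·m/s
Outflow: F_out = 17.1 × 40.1 = 685.71 mm·m/s
Steady-state rate R = (F_in − F_out)/L = (882.36 − 685.71) / 204000 m = 9.640e-04 mm/s.
R = 9.640e-04 × 3600 = 3.47 mm/hr.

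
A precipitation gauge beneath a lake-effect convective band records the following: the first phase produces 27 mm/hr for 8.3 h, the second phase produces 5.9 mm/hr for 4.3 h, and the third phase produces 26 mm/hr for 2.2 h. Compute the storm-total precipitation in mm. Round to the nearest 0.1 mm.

Total = Σ Rᵢ Δtᵢ = 27 × 8.3 + 5.9 × 4.3 + 26 × 2.2
      = 224.1 + 25.37 + 57.2 = 306.7 mm.

total ≈ 306.7 mm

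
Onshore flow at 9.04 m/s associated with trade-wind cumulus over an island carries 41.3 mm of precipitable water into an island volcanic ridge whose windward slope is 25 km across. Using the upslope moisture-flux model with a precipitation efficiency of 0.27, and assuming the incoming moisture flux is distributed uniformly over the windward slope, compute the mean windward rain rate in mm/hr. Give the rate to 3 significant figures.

R ≈ 14.5 mm/hr

Incoming column moisture flux per unit ridge length: F = V × PW = 9.04 × 41.3 = 373.352 mm·m/s.
Spread over the 25 km slope with efficiency ε = 0.27: R = ε·F/W = 0.27 × 373.352 / 25000 m = 4.032e-03 mm/s.
R = 4.032e-03 × 3600 = 14.5 mm/hr.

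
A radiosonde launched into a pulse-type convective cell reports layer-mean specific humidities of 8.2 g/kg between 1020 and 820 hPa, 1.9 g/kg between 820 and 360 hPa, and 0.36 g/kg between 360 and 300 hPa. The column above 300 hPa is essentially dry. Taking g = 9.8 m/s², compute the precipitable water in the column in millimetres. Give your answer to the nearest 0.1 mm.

PW ≈ 25.9 mm

Precipitable water is the column-integrated vapour mass per unit area: PW = (1/g) Σ q̄ Δp, with q in kg/kg and Δp in Pa (1 kg/m² of water = 1 mm).
Layer 1020–820 hPa: Δp = 200 hPa = 20000 Pa, q̄ = 0.0082 kg/kg → 0.0082 × 20000 / 9.8 = 16.73 mm
Layer 820–360 hPa: Δp = 460 hPa = 46000 Pa, q̄ = 0.0019 kg/kg → 0.0019 × 46000 / 9.8 = 8.92 mm
Layer 360–300 hPa: Δp = 60 hPa = 6000 Pa, q̄ = 0.00036 kg/kg → 0.00036 × 6000 / 9.8 = 0.22 mm
PW = 16.73 + 8.92 + 0.22 = 25.87 ≈ 25.9 mm.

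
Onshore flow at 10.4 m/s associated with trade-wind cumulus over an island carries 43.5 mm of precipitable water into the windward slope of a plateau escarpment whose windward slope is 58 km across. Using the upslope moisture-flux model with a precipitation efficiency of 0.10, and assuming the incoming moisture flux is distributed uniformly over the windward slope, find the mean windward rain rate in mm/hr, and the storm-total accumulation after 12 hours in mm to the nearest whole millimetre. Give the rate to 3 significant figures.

Incoming column moisture flux per unit ridge length: F = V × PW = 10.4 × 43.5 = 452.4 mm·m/s.
Spread over the 58 km slope with efficiency ε = 0.10: R = ε·F/W = 0.10 × 452.4 / 58000 m = 7.800e-04 mm/s.
R = 7.800e-04 × 3600 = 2.81 mm/hr.
Over 12 h: total = 2.81 × 12 = 33.72 ≈ 34 mm.

R ≈ 2.81 mm/hr; total ≈ 34 mm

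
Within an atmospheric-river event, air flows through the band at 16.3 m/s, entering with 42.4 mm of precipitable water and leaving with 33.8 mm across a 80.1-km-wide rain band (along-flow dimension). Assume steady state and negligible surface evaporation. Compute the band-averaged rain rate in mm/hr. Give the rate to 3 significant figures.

Column moisture flux per unit crosswind length is F = V × PW.
Inflow: F_in = 16.3 × 42.4 = 691.12 mm·m/s
Outflow: F_out = 16.3 × 33.8 = 550.94 mm·m/s
Steady-state rate R = (F_in − F_out)/L = (691.12 − 550.94) / 80100 m = 1.750e-03 mm/s.
R = 1.750e-03 × 3600 = 6.30 mm/hr.

R ≈ 6.30 mm/hr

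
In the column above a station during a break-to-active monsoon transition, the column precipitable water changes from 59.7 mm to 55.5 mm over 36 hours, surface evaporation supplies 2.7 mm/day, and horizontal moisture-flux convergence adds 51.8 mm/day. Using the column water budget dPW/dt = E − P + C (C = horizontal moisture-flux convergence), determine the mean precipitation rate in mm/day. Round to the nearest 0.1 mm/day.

P ≈ 57.3 mm/day

dPW/dt = (55.5 − 59.7) mm / (36/24 day) = -2.800 mm/day.
P = E + C − dPW/dt = 2.7 + (51.8) − (-2.800) = 57.3 mm/day.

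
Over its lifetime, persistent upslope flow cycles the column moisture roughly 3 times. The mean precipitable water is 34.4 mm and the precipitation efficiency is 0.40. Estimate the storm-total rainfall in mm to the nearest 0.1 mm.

Each cycle deposits ε × PW = 0.40 × 34.4 = 13.76 mm.
Over 3 cycles: 3 × 13.76 = 41.3 mm.

rainfall ≈ 41.3 mm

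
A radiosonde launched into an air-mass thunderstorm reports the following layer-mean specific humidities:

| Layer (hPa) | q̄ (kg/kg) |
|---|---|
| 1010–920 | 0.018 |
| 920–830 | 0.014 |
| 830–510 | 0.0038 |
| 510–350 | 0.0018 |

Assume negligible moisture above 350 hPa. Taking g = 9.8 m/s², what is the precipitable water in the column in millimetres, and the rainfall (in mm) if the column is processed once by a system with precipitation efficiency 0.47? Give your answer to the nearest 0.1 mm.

PW ≈ 44.7 mm; rainfall ≈ 21.0 mm

Precipitable water is the column-integrated vapour mass per unit area: PW = (1/g) Σ q̄ Δp, with q in kg/kg and Δp in Pa (1 kg/m² of water = 1 mm).
Layer 1010–920 hPa: Δp = 90 hPa = 9000 Pa, q̄ = 0.018 kg/kg → 0.018 × 9000 / 9.8 = 16.53 mm
Layer 920–830 hPa: Δp = 90 hPa = 9000 Pa, q̄ = 0.014 kg/kg → 0.014 × 9000 / 9.8 = 12.86 mm
Layer 830–510 hPa: Δp = 320 hPa = 32000 Pa, q̄ = 0.0038 kg/kg → 0.0038 × 32000 / 9.8 = 12.41 mm
Layer 510–350 hPa: Δp = 160 hPa = 16000 Pa, q̄ = 0.0018 kg/kg → 0.0018 × 16000 / 9.8 = 2.94 mm
PW = 16.53 + 12.86 + 12.41 + 2.94 = 44.74 ≈ 44.7 mm.
Rainfall = ε × PW = 0.47 × 44.7 = 21.0 mm.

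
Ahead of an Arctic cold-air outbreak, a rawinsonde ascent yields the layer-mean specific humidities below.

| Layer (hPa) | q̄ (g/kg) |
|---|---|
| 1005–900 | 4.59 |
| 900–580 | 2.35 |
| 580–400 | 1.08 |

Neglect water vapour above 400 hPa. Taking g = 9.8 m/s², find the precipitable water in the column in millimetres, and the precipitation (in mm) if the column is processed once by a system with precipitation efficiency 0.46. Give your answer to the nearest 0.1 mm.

Precipitable water is the column-integrated vapour mass per unit area: PW = (1/g) Σ q̄ Δp, with q in kg/kg and Δp in Pa (1 kg/m² of water = 1 mm).
Layer 1005–900 hPa: Δp = 105 hPa = 10500 Pa, q̄ = 0.00459 kg/kg → 0.00459 × 10500 / 9.8 = 4.92 mm
Layer 900–580 hPa: Δp = 320 hPa = 32000 Pa, q̄ = 0.00235 kg/kg → 0.00235 × 32000 / 9.8 = 7.67 mm
Layer 580–400 hPa: Δp = 180 hPa = 18000 Pa, q̄ = 0.00108 kg/kg → 0.00108 × 18000 / 9.8 = 1.98 mm
PW = 4.92 + 7.67 + 1.98 = 14.57 ≈ 14.6 mm.
Precipitation = ε × PW = 0.46 × 14.6 = 6.7 mm.

PW ≈ 14.6 mm; precipitation ≈ 6.7 mm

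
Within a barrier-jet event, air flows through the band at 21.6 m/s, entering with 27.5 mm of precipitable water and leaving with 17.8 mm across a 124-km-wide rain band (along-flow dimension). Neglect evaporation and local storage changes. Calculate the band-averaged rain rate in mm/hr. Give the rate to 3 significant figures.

Column moisture flux per unit crosswind length is F = V × PW.
Inflow: F_in = 21.6 × 27.5 = 594 mm·m/s
Outflow: F_out = 21.6 × 17.8 = 384.48 mm·m/s
Steady-state rate R = (F_in − F_out)/L = (594 − 384.48) / 124000 m = 1.690e-03 mm/s.
R = 1.690e-03 × 3600 = 6.08 mm/hr.

R ≈ 6.08 mm/hr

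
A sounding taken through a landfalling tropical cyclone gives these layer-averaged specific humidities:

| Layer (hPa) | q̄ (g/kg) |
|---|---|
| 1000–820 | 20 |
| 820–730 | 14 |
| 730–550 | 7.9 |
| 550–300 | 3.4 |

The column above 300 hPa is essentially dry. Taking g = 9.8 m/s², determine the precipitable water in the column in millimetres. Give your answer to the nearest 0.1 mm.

PW ≈ 72.8 mm

Precipitable water is the column-integrated vapour mass per unit area: PW = (1/g) Σ q̄ Δp, with q in kg/kg and Δp in Pa (1 kg/m² of water = 1 mm).
Layer 1000–820 hPa: Δp = 180 hPa = 18000 Pa, q̄ = 0.02 kg/kg → 0.02 × 18000 / 9.8 = 36.73 mm
Layer 820–730 hPa: Δp = 90 hPa = 9000 Pa, q̄ = 0.014 kg/kg → 0.014 × 9000 / 9.8 = 12.86 mm
Layer 730–550 hPa: Δp = 180 hPa = 18000 Pa, q̄ = 0.0079 kg/kg → 0.0079 × 18000 / 9.8 = 14.51 mm
Layer 550–300 hPa: Δp = 250 hPa = 25000 Pa, q̄ = 0.0034 kg/kg → 0.0034 × 25000 / 9.8 = 8.67 mm
PW = 36.73 + 12.86 + 14.51 + 8.67 = 72.77 ≈ 72.8 mm.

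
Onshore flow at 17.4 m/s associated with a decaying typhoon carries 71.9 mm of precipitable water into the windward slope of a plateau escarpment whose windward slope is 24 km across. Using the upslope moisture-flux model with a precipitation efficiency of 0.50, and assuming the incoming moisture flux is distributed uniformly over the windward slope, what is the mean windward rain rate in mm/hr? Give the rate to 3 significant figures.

R ≈ 93.8 mm/hr

Incoming column moisture flux per unit ridge length: F = V × PW = 17.4 × 71.9 = 1251.06 mm·m/s.
Spread over the 24 km slope with efficiency ε = 0.50: R = ε·F/W = 0.50 × 1251.06 / 24000 m = 2.606e-02 mm/s.
R = 2.606e-02 × 3600 = 93.8 mm/hr.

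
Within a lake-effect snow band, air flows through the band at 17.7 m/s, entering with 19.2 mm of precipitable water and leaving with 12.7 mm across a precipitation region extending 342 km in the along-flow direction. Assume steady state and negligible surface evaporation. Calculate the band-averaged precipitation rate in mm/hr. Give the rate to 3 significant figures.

R ≈ 1.21 mm/hr

Column moisture flux per unit crosswind length is F = V × PW.
Inflow: F_in = 17.7 × 19.2 = 339.84 mm·m/s
Outflow: F_out = 17.7 × 12.7 = 224.79 mm·m/s
Steady-state rate R = (F_in − F_out)/L = (339.84 − 224.79) / 342000 m = 3.364e-04 mm/s.
R = 3.364e-04 × 3600 = 1.21 mm/hr.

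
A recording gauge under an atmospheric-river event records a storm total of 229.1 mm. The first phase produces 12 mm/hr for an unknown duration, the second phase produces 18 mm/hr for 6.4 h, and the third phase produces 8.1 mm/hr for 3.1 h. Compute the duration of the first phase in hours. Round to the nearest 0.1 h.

Known phases: 18 × 6.4 + 8.1 × 3.1 = 115.2 + 25.11 = 140.31 mm.
Remaining depth = 229.1 − 140.31 = 88.79 mm.
Duration = 88.79 / 12 = 7.4 h.

duration ≈ 7.4 h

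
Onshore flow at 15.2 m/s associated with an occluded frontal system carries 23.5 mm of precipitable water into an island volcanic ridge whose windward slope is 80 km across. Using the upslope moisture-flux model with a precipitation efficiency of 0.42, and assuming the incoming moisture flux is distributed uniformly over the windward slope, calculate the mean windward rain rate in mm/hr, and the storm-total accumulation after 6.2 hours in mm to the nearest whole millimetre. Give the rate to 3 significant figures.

Incoming column moisture flux per unit ridge length: F = V × PW = 15.2 × 23.5 = 357.2 mm·m/s.
Spread over the 80 km slope with efficiency ε = 0.42: R = ε·F/W = 0.42 × 357.2 / 80000 m = 1.875e-03 mm/s.
R = 1.875e-03 × 3600 = 6.75 mm/hr.
Over 6.2 h: total = 6.75 × 6.2 = 41.85 ≈ 42 mm.

R ≈ 6.75 mm/hr; total ≈ 42 mm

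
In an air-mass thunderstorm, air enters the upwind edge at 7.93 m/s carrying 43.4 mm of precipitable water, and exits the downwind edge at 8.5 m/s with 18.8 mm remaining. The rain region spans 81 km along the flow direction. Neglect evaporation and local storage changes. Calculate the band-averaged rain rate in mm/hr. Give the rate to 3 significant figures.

Column moisture flux per unit crosswind length is F = V × PW.
Inflow: F_in = 7.93 × 43.4 = 344.162 mm·m/s
Outflow: F_out = 8.5 × 18.8 = 159.8 mm·m/s
Steady-state rate R = (F_in − F_out)/L = (344.162 − 159.8) / 81000 m = 2.276e-03 mm/s.
R = 2.276e-03 × 3600 = 8.19 mm/hr.

R ≈ 8.19 mm/hr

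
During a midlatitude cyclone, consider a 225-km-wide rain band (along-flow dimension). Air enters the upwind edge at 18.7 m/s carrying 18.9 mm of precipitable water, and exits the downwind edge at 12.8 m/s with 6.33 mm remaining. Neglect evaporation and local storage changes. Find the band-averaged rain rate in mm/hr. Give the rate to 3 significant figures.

Column moisture flux per unit crosswind length is F = V × PW.
Inflow: F_in = 18.7 × 18.9 = 353.43 mm·m/s
Outflow: F_out = 12.8 × 6.33 = 81.024 mm·m/s
Steady-state rate R = (F_in − F_out)/L = (353.43 − 81.024) / 225000 m = 1.211e-03 mm/s.
R = 1.211e-03 × 3600 = 4.36 mm/hr.

R ≈ 4.36 mm/hr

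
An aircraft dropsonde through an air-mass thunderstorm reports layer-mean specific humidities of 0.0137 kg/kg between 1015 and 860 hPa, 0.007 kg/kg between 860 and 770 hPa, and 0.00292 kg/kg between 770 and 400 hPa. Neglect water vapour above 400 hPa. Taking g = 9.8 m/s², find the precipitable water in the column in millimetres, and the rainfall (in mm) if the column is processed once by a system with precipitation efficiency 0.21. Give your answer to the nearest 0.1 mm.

Precipitable water is the column-integrated vapour mass per unit area: PW = (1/g) Σ q̄ Δp, with q in kg/kg and Δp in Pa (1 kg/m² of water = 1 mm).
Layer 1015–860 hPa: Δp = 155 hPa = 15500 Pa, q̄ = 0.0137 kg/kg → 0.0137 × 15500 / 9.8 = 21.67 mm
Layer 860–770 hPa: Δp = 90 hPa = 9000 Pa, q̄ = 0.007 kg/kg → 0.007 × 9000 / 9.8 = 6.43 mm
Layer 770–400 hPa: Δp = 370 hPa = 37000 Pa, q̄ = 0.00292 kg/kg → 0.00292 × 37000 / 9.8 = 11.02 mm
PW = 21.67 + 6.43 + 11.02 = 39.12 ≈ 39.1 mm.
Rainfall = ε × PW = 0.21 × 39.1 = 8.2 mm.

PW ≈ 39.1 mm; rainfall ≈ 8.2 mm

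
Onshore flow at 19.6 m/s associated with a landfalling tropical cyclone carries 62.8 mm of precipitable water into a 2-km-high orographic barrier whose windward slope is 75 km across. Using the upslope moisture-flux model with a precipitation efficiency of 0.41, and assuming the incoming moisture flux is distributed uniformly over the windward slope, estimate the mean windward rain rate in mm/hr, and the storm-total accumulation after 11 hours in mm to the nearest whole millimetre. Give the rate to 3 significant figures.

Incoming column moisture flux per unit ridge length: F = V × PW = 19.6 × 62.8 = 1230.88 mm·m/s.
Spread over the 75 km slope with efficiency ε = 0.41: R = ε·F/W = 0.41 × 1230.88 / 75000 m = 6.729e-03 mm/s.
R = 6.729e-03 × 3600 = 24.2 mm/hr.
Over 11 h: total = 24.2 × 11 = 266.2 ≈ 266 mm.

R ≈ 24.2 mm/hr; total ≈ 266 mm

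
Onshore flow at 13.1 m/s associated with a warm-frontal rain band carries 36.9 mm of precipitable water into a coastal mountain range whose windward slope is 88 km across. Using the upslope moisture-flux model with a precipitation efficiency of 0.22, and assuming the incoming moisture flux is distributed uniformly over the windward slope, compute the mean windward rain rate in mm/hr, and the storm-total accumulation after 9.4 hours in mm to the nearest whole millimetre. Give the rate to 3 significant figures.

Incoming column moisture flux per unit ridge length: F = V × PW = 13.1 × 36.9 = 483.39 mm·m/s.
Spread over the 88 km slope with efficiency ε = 0.22: R = ε·F/W = 0.22 × 483.39 / 88000 m = 1.208e-03 mm/s.
R = 1.208e-03 × 3600 = 4.35 mm/hr.
Over 9.4 h: total = 4.35 × 9.4 = 40.89 ≈ 41 mm.

R ≈ 4.35 mm/hr; total ≈ 41 mm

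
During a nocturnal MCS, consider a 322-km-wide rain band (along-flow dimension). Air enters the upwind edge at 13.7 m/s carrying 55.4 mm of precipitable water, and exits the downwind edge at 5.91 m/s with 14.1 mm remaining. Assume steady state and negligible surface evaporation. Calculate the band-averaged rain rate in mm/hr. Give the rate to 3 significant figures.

Column moisture flux per unit crosswind length is F = V × PW.
Inflow: F_in = 13.7 × 55.4 = 758.98 mm·m/s
Outflow: F_out = 5.91 × 14.1 = 83.331 mm·m/s
Steady-state rate R = (F_in − F_out)/L = (758.98 − 83.331) / 322000 m = 2.098e-03 mm/s.
R = 2.098e-03 × 3600 = 7.55 mm/hr.

R ≈ 7.55 mm/hr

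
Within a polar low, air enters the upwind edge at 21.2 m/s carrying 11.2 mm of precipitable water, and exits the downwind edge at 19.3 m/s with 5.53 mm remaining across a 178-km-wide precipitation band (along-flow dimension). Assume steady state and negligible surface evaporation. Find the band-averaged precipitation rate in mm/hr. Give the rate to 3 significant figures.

R ≈ 2.64 mm/hr

Column moisture flux per unit crosswind length is F = V × PW.
Inflow: F_in = 21.2 × 11.2 = 237.44 mm·m/s
Outflow: F_out = 19.3 × 5.53 = 106.729 mm·m/s
Steady-state rate R = (F_in − F_out)/L = (237.44 − 106.729) / 178000 m = 7.343e-04 mm/s.
R = 7.343e-04 × 3600 = 2.64 mm/hr.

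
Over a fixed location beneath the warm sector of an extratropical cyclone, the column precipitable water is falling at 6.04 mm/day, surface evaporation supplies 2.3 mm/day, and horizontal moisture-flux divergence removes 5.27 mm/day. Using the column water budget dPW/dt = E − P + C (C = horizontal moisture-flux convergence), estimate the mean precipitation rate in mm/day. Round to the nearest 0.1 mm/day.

P ≈ 3.1 mm/day

dPW/dt = -6.04 mm/day.
P = E + C − dPW/dt = 2.3 + (-5.27) − (-6.04) = 3.1 mm/day.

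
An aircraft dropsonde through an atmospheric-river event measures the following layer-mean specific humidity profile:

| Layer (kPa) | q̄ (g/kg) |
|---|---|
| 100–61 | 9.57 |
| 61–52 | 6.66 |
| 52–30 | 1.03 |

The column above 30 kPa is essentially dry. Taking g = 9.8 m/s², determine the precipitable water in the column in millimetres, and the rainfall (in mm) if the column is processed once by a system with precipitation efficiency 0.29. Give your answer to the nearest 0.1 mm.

Precipitable water is the column-integrated vapour mass per unit area: PW = (1/g) Σ q̄ Δp, with q in kg/kg and Δp in Pa (1 kg/m² of water = 1 mm).
Layer 100–61 kPa: Δp = 390 hPa = 39000 Pa, q̄ = 0.00957 kg/kg → 0.00957 × 39000 / 9.8 = 38.08 mm
Layer 61–52 kPa: Δp = 90 hPa = 9000 Pa, q̄ = 0.00666 kg/kg → 0.00666 × 9000 / 9.8 = 6.12 mm
Layer 52–30 kPa: Δp = 220 hPa = 22000 Pa, q̄ = 0.00103 kg/kg → 0.00103 × 22000 / 9.8 = 2.31 mm
PW = 38.08 + 6.12 + 2.31 = 46.51 ≈ 46.5 mm.
Rainfall = ε × PW = 0.29 × 46.5 = 13.5 mm.

PW ≈ 46.5 mm; rainfall ≈ 13.5 mm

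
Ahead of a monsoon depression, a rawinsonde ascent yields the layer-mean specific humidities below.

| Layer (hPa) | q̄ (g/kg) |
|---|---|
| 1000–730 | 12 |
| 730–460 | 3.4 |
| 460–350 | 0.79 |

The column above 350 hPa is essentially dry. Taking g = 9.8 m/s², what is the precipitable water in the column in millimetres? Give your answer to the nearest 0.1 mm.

PW ≈ 43.3 mm

Precipitable water is the column-integrated vapour mass per unit area: PW = (1/g) Σ q̄ Δp, with q in kg/kg and Δp in Pa (1 kg/m² of water = 1 mm).
Layer 1000–730 hPa: Δp = 270 hPa = 27000 Pa, q̄ = 0.012 kg/kg → 0.012 × 27000 / 9.8 = 33.06 mm
Layer 730–460 hPa: Δp = 270 hPa = 27000 Pa, q̄ = 0.0034 kg/kg → 0.0034 × 27000 / 9.8 = 9.37 mm
Layer 460–350 hPa: Δp = 110 hPa = 11000 Pa, q̄ = 0.00079 kg/kg → 0.00079 × 11000 / 9.8 = 0.89 mm
PW = 33.06 + 9.37 + 0.89 = 43.32 ≈ 43.3 mm.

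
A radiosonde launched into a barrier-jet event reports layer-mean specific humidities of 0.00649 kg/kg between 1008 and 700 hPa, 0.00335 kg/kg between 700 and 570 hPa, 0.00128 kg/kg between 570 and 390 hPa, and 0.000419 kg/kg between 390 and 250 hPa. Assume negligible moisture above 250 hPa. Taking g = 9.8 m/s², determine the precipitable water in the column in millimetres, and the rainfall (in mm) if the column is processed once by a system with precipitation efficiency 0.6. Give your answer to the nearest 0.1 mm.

PW ≈ 27.8 mm; rainfall ≈ 16.7 mm

Precipitable water is the column-integrated vapour mass per unit area: PW = (1/g) Σ q̄ Δp, with q in kg/kg and Δp in Pa (1 kg/m² of water = 1 mm).
Layer 1008–700 hPa: Δp = 308 hPa = 30800 Pa, q̄ = 0.00649 kg/kg → 0.00649 × 30800 / 9.8 = 20.40 mm
Layer 700–570 hPa: Δp = 130 hPa = 13000 Pa, q̄ = 0.00335 kg/kg → 0.00335 × 13000 / 9.8 = 4.44 mm
Layer 570–390 hPa: Δp = 180 hPa = 18000 Pa, q̄ = 0.00128 kg/kg → 0.00128 × 18000 / 9.8 = 2.35 mm
Layer 390–250 hPa: Δp = 140 hPa = 14000 Pa, q̄ = 0.000419 kg/kg → 0.000419 × 14000 / 9.8 = 0.60 mm
PW = 20.40 + 4.44 + 2.35 + 0.60 = 27.79 ≈ 27.8 mm.
Rainfall = ε × PW = 0.6 × 27.8 = 16.7 mm.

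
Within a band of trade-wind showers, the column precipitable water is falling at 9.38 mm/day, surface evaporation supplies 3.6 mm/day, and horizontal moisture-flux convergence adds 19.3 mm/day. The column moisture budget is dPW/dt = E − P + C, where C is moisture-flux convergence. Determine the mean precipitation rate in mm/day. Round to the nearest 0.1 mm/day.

dPW/dt = -9.38 mm/day.
P = E + C − dPW/dt = 3.6 + (19.3) − (-9.38) = 32.3 mm/day.

P ≈ 32.3 mm/day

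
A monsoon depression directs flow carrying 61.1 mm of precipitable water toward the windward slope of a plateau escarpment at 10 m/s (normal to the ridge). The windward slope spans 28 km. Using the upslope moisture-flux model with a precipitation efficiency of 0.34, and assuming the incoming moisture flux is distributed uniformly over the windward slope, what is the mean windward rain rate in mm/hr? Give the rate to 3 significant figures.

R ≈ 26.7 mm/hr

Incoming column moisture flux per unit ridge length: F = V × PW = 10 × 61.1 = 611 mm·m/s.
Spread over the 28 km slope with efficiency ε = 0.34: R = ε·F/W = 0.34 × 611 / 28000 m = 7.419e-03 mm/s.
R = 7.419e-03 × 3600 = 26.7 mm/hr.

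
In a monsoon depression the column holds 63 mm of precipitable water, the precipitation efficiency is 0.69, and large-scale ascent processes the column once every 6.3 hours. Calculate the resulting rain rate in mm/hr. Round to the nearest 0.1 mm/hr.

Each overturning extracts ε × PW = 0.69 × 63 = 43.47 mm.
Rate = ε·PW / τ = 43.47 / 6.3 h = 6.9 mm/hr.

R ≈ 6.9 mm/hr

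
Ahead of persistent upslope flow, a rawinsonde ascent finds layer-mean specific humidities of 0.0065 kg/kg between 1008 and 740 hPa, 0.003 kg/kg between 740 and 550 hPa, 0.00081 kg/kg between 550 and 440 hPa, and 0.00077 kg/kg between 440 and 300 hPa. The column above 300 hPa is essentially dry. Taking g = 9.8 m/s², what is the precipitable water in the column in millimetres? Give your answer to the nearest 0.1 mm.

Precipitable water is the column-integrated vapour mass per unit area: PW = (1/g) Σ q̄ Δp, with q in kg/kg and Δp in Pa (1 kg/m² of water = 1 mm).
Layer 1008–740 hPa: Δp = 268 hPa = 26800 Pa, q̄ = 0.0065 kg/kg → 0.0065 × 26800 / 9.8 = 17.78 mm
Layer 740–550 hPa: Δp = 190 hPa = 19000 Pa, q̄ = 0.003 kg/kg → 0.003 × 19000 / 9.8 = 5.82 mm
Layer 550–440 hPa: Δp = 110 hPa = 11000 Pa, q̄ = 0.00081 kg/kg → 0.00081 × 11000 / 9.8 = 0.91 mm
Layer 440–300 hPa: Δp = 140 hPa = 14000 Pa, q̄ = 0.00077 kg/kg → 0.00077 × 14000 / 9.8 = 1.10 mm
PW = 17.78 + 5.82 + 0.91 + 1.10 = 25.61 ≈ 25.6 mm.

PW ≈ 25.6 mm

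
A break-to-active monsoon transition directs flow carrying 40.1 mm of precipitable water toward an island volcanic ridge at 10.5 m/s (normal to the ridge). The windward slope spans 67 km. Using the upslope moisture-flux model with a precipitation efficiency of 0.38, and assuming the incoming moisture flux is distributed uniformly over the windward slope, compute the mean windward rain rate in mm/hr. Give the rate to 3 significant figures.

Incoming column moisture flux per unit ridge length: F = V × PW = 10.5 × 40.1 = 421.05 mm·m/s.
Spread over the 67 km slope with efficiency ε = 0.38: R = ε·F/W = 0.38 × 421.05 / 67000 m = 2.388e-03 mm/s.
R = 2.388e-03 × 3600 = 8.60 mm/hr.

R ≈ 8.60 mm/hr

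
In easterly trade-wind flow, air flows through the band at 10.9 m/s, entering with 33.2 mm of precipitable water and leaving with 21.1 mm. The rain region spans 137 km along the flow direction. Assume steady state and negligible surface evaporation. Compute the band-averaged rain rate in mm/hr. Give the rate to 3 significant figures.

Column moisture flux per unit crosswind length is F = V × PW.
Inflow: F_in = 10.9 × 33.2 = 361.88 mm·m/s
Outflow: F_out = 10.9 × 21.1 = 229.99 mm·m/s
Steady-state rate R = (F_in − F_out)/L = (361.88 − 229.99) / 137000 m = 9.627e-04 mm/s.
R = 9.627e-04 × 3600 = 3.47 mm/hr.

R ≈ 3.47 mm/hr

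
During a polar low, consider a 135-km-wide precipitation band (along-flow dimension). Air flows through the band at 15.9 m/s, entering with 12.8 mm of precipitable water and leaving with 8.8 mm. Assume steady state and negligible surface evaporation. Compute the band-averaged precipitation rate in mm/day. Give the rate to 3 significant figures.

R ≈ 40.7 mm/day

Column moisture flux per unit crosswind length is F = V × PW.
Inflow: F_in = 15.9 × 12.8 = 203.52 mm·m/s
Outflow: F_out = 15.9 × 8.8 = 139.92 mm·m/s
Steady-state rate R = (F_in − F_out)/L = (203.52 − 139.92) / 135000 m = 4.711e-04 mm/s.
R = 4.711e-04 × 3600 × 24 = 40.7 mm/day.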